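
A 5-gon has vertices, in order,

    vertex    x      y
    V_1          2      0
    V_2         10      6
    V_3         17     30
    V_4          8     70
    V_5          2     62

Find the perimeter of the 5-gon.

148

|V_1V_2| = √((8)² + (6)²) = √100 = 10
|V_2V_3| = √((7)² + (24)²) = √625 = 25
|V_3V_4| = √((-9)² + (40)²) = √1681 = 41
|V_4V_5| = √((-6)² + (-8)²) = √100 = 10
|V_5V_1| = √((0)² + (-62)²) = √3844 = 62
Perimeter = 10 + 25 + 41 + 10 + 62 = 148.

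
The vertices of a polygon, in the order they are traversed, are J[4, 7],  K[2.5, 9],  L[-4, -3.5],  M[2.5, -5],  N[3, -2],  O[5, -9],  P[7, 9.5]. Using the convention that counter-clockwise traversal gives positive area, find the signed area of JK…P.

94.5

Cross-terms: 18.5, 27.25, 28.75, 10, -17, 110.5, 11  ⇒  Σ = 189
Signed area = Σ/2 = 94.5 (positive ⇒ counter-clockwise traversal).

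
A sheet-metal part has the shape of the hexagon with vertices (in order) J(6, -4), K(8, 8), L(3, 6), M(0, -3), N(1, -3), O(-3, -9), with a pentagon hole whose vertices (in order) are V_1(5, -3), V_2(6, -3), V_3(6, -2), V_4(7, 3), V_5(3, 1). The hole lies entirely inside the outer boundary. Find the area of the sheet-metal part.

Outer boundary:
Apply Gauss's area formula: 2A = Σ (x_i·y_{i+1} − x_{i+1}·y_i), indices taken mod 6.
Σ = (80) + (24) + (-9) + (3) + (-18) + (66) = 146
Area = |Σ|/2 = 73.
Hole:
V_1→V_2: (5)(-3) − (6)(-3) = 3
V_2→V_3: (6)(-2) − (6)(-3) = 6
V_3→V_4: (6)(3) − (7)(-2) = 32
V_4→V_5: (7)(1) − (3)(3) = -2
V_5→V_1: (3)(-3) − (5)(1) = -14
Σ = 25
Area = |Σ|/2 = 12.5.
Net area = 73 − 12.5 = 60.5.

60.5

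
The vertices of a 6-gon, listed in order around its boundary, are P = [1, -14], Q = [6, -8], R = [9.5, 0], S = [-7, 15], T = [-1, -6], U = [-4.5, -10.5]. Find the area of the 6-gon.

P→Q: (1)(-8) − (6)(-14) = 76
Q→R: (6)(0) − (9.5)(-8) = 76
R→S: (9.5)(15) − (-7)(0) = 142.5
S→T: (-7)(-6) − (-1)(15) = 57
T→U: (-1)(-10.5) − (-4.5)(-6) = -16.5
U→P: (-4.5)(-14) − (1)(-10.5) = 73.5
Σ = 408.5
Area = |Σ|/2 = 204.25.

204.25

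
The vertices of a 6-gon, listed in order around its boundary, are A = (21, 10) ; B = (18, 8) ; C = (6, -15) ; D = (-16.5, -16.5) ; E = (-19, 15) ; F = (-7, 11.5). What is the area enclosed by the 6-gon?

831.25

A→B: (21)(8) − (18)(10) = -12
B→C: (18)(-15) − (6)(8) = -318
C→D: (6)(-16.5) − (-16.5)(-15) = -346.5
D→E: (-16.5)(15) − (-19)(-16.5) = -561
E→F: (-19)(11.5) − (-7)(15) = -113.5
F→A: (-7)(10) − (21)(11.5) = -311.5
Σ = -1662.5
Area = |Σ|/2 = 831.25.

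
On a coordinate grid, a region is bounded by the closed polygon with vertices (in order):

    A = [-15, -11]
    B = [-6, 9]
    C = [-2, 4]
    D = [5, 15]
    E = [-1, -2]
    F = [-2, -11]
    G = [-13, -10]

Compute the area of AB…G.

Apply Gauss's area formula: 2A = Σ (x_i·y_{i+1} − x_{i+1}·y_i), indices taken mod 7.
A→B: (-15)(9) − (-6)(-11) = -201
B→C: (-6)(4) − (-2)(9) = -6
C→D: (-2)(15) − (5)(4) = -50
D→E: (5)(-2) − (-1)(15) = 5
E→F: (-1)(-11) − (-2)(-2) = 7
F→G: (-2)(-10) − (-13)(-11) = -123
G→A: (-13)(-11) − (-15)(-10) = -7
Σ = -375
Area = |Σ|/2 = 187.5.

187.5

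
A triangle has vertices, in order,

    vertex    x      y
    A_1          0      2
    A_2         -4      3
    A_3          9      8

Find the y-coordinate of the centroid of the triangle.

Apply the shoelace formula. First the cross-terms c_i = x_i·y_{i+1} − x_{i+1}·y_i:
  8, -59, 18  ⇒  2A = -33, A = -16.5.
Then Σ (y_i + y_{i+1})·c_i = -429, so ȳ = -429 / (6·(-16.5)) = 13/3.

13/3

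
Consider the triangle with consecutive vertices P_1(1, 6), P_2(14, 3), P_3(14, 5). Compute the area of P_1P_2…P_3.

Apply Gauss's area formula: 2A = Σ (x_i·y_{i+1} − x_{i+1}·y_i), indices taken mod 3.
Cross-terms: -81, 28, 79  ⇒  Σ = 26
Area = |Σ|/2 = 13.

13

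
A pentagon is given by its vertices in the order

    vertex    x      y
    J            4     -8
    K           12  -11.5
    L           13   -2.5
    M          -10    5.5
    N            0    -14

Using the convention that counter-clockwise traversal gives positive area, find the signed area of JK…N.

206

Apply the shoelace formula: 2A = Σ (x_i·y_{i+1} − x_{i+1}·y_i), indices taken mod 5.
Σ = (50) + (119.5) + (46.5) + (140) + (56) = 412
Signed area = Σ/2 = 206 (positive ⇒ counter-clockwise traversal).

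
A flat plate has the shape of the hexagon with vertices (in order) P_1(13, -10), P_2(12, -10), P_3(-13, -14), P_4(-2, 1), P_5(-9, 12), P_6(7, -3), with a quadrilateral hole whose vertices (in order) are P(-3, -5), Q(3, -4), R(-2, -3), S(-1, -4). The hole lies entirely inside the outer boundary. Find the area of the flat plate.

222

Outer boundary:
Σ = (-10) + (-298) + (-41) + (-15) + (-57) + (-31) = -452
Area = |Σ|/2 = 226.
Hole:
Apply the shoelace formula: 2A = Σ (x_i·y_{i+1} − x_{i+1}·y_i), indices taken mod 4.
P→Q: (-3)(-4) − (3)(-5) = 27
Q→R: (3)(-3) − (-2)(-4) = -17
R→S: (-2)(-4) − (-1)(-3) = 5
S→P: (-1)(-5) − (-3)(-4) = -7
Σ = 8
Area = |Σ|/2 = 4.
Net area = 226 − 4 = 222.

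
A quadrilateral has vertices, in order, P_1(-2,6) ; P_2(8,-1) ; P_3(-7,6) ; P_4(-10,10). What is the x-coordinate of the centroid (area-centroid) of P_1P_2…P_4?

-83/33

Apply the shoelace formula. First the cross-terms c_i = x_i·y_{i+1} − x_{i+1}·y_i:
  -46, 41, -10, -40  ⇒  2A = -55, A = -27.5.
Then Σ (x_i + x_{i+1})·c_i = 415, so x̄ = 415 / (6·(-27.5)) = -83/33.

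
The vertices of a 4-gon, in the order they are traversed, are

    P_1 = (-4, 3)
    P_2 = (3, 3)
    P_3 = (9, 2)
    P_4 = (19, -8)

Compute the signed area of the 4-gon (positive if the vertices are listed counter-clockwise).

P_1→P_2: (-4)(3) − (3)(3) = -21
P_2→P_3: (3)(2) − (9)(3) = -21
P_3→P_4: (9)(-8) − (19)(2) = -110
P_4→P_1: (19)(3) − (-4)(-8) = 25
Σ = -127
Signed area = Σ/2 = -63.5 (negative ⇒ clockwise traversal).

-63.5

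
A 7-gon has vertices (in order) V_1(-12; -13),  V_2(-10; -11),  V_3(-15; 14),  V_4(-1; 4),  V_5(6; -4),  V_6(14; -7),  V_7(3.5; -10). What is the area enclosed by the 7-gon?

Apply the shoelace formula: 2A = Σ (x_i·y_{i+1} − x_{i+1}·y_i), indices taken mod 7.
Σ = (2) + (-305) + (-46) + (-20) + (14) + (-115.5) + (-165.5) = -636
Area = |Σ|/2 = 318.

318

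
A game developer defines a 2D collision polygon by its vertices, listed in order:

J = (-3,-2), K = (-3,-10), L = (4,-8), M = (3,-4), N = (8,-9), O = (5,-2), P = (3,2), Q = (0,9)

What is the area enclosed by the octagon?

Apply the surveyor's formula: 2A = Σ (x_i·y_{i+1} − x_{i+1}·y_i), indices taken mod 8.
J→K: (-3)(-10) − (-3)(-2) = 24
K→L: (-3)(-8) − (4)(-10) = 64
L→M: (4)(-4) − (3)(-8) = 8
M→N: (3)(-9) − (8)(-4) = 5
N→O: (8)(-2) − (5)(-9) = 29
O→P: (5)(2) − (3)(-2) = 16
P→Q: (3)(9) − (0)(2) = 27
Q→J: (0)(-2) − (-3)(9) = 27
Σ = 200
Area = |Σ|/2 = 100.

100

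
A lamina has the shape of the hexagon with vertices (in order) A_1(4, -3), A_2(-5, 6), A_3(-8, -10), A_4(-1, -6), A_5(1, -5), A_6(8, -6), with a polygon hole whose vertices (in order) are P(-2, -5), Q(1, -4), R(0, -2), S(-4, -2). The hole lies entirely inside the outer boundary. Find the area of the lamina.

85.5

Outer boundary:
Σ = (9) + (98) + (38) + (11) + (34) + (0) = 190
Area = |Σ|/2 = 95.
Hole:
Σ = (13) + (-2) + (-8) + (16) = 19
Area = |Σ|/2 = 9.5.
Net area = 95 − 9.5 = 85.5.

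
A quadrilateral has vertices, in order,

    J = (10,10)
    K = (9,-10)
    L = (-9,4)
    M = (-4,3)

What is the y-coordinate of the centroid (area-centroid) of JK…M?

0.68

Apply the surveyor's formula. First the cross-terms c_i = x_i·y_{i+1} − x_{i+1}·y_i:
  -190, -54, -11, -70  ⇒  2A = -325, A = -162.5.
Then Σ (y_i + y_{i+1})·c_i = -663, so ȳ = -663 / (6·(-162.5)) = 0.68.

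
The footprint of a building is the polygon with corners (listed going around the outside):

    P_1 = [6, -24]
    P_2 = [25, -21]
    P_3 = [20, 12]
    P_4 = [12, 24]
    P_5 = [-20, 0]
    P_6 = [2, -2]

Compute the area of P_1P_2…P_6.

Σ = (474) + (720) + (336) + (480) + (40) + (-36) = 2014
Area = |Σ|/2 = 1007.

1007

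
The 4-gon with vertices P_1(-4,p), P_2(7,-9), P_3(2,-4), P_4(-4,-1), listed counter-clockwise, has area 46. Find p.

Write out the shoelace sum; only the two edges meeting at P_1 involve p:
2·Area = [((-4)·p − (-4)·(-1)) + ((-4)·(-9) − 7·p)] + -28
       = -11·p + 4 = 92
⇒ p = -8.

-8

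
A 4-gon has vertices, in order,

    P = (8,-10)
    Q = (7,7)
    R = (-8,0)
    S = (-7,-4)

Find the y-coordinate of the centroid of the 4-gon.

-257/158

Apply the surveyor's formula. First the cross-terms c_i = x_i·y_{i+1} − x_{i+1}·y_i:
  126, 56, 32, 102  ⇒  2A = 316, A = 158.
Then Σ (y_i + y_{i+1})·c_i = -1542, so ȳ = -1542 / (6·158) = -257/158.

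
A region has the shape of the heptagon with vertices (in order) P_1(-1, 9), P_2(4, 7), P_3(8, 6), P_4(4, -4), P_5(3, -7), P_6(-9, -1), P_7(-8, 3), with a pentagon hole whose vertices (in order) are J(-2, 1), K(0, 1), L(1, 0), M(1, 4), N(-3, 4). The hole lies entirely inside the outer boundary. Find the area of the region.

Outer boundary:
Apply the shoelace (surveyor's) formula: 2A = Σ (x_i·y_{i+1} − x_{i+1}·y_i), indices taken mod 7.
Cross-terms: -43, -32, -56, -16, -66, -35, -69  ⇒  Σ = -317
Area = |Σ|/2 = 158.5.
Hole:
J→K: (-2)(1) − (0)(1) = -2
K→L: (0)(0) − (1)(1) = -1
L→M: (1)(4) − (1)(0) = 4
M→N: (1)(4) − (-3)(4) = 16
N→J: (-3)(1) − (-2)(4) = 5
Σ = 22
Area = |Σ|/2 = 11.
Net area = 158.5 − 11 = 147.5.

147.5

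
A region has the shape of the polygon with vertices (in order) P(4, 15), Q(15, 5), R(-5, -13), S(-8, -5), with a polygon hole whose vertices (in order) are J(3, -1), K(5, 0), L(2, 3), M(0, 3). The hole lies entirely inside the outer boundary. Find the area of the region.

Outer boundary:
Apply the shoelace formula: 2A = Σ (x_i·y_{i+1} − x_{i+1}·y_i), indices taken mod 4.
Σ = (-205) + (-170) + (-79) + (-100) = -554
Area = |Σ|/2 = 277.
Hole:
Cross-terms: 5, 15, 6, -9  ⇒  Σ = 17
Area = |Σ|/2 = 8.5.
Net area = 277 − 8.5 = 268.5.

268.5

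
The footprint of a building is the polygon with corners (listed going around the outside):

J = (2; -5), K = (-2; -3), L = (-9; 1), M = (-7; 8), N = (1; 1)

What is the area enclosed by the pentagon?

Σ = (-16) + (-29) + (-65) + (-15) + (-7) = -132
Area = |Σ|/2 = 66.

66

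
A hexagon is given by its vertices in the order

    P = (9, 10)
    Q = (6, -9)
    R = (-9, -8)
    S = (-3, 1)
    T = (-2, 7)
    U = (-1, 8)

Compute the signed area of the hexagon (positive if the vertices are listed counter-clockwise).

P→Q: (9)(-9) − (6)(10) = -141
Q→R: (6)(-8) − (-9)(-9) = -129
R→S: (-9)(1) − (-3)(-8) = -33
S→T: (-3)(7) − (-2)(1) = -19
T→U: (-2)(8) − (-1)(7) = -9
U→P: (-1)(10) − (9)(8) = -82
Σ = -413
Signed area = Σ/2 = -206.5 (negative ⇒ clockwise traversal).

-206.5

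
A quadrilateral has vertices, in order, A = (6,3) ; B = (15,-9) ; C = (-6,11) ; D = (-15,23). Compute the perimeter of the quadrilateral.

|AB| = √((9)² + (-12)²) = √225 = 15
|BC| = √((-21)² + (20)²) = √841 = 29
|CD| = √((-9)² + (12)²) = √225 = 15
|DA| = √((21)² + (-20)²) = √841 = 29
Perimeter = 15 + 29 + 15 + 29 = 88.

88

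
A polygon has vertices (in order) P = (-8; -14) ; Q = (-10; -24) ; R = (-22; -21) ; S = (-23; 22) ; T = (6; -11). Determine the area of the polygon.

642

Apply Gauss's area formula: 2A = Σ (x_i·y_{i+1} − x_{i+1}·y_i), indices taken mod 5.
P→Q: (-8)(-24) − (-10)(-14) = 52
Q→R: (-10)(-21) − (-22)(-24) = -318
R→S: (-22)(22) − (-23)(-21) = -967
S→T: (-23)(-11) − (6)(22) = 121
T→P: (6)(-14) − (-8)(-11) = -172
Σ = -1284
Area = |Σ|/2 = 642.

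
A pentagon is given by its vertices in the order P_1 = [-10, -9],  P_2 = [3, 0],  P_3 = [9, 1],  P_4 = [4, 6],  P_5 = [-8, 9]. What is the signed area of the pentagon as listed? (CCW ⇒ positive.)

163

Apply the shoelace (surveyor's) formula: 2A = Σ (x_i·y_{i+1} − x_{i+1}·y_i), indices taken mod 5.
P_1→P_2: (-10)(0) − (3)(-9) = 27
P_2→P_3: (3)(1) − (9)(0) = 3
P_3→P_4: (9)(6) − (4)(1) = 50
P_4→P_5: (4)(9) − (-8)(6) = 84
P_5→P_1: (-8)(-9) − (-10)(9) = 162
Σ = 326
Signed area = Σ/2 = 163 (positive ⇒ counter-clockwise traversal).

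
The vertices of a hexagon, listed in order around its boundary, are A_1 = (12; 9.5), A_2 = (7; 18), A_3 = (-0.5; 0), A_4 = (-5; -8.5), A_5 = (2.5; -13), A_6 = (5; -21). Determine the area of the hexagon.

280.5

Apply the shoelace formula: 2A = Σ (x_i·y_{i+1} − x_{i+1}·y_i), indices taken mod 6.
Σ = (149.5) + (9) + (4.25) + (86.25) + (12.5) + (299.5) = 561
Area = |Σ|/2 = 280.5.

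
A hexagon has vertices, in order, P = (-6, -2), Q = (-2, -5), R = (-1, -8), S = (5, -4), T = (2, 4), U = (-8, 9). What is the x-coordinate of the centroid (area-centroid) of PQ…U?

Apply the shoelace (surveyor's) formula. First the cross-terms c_i = x_i·y_{i+1} − x_{i+1}·y_i:
  26, 11, 44, 28, 50, 70  ⇒  2A = 229, A = 114.5.
Then Σ (x_i + x_{i+1})·c_i = -1149, so x̄ = -1149 / (6·114.5) = -383/229.

-383/229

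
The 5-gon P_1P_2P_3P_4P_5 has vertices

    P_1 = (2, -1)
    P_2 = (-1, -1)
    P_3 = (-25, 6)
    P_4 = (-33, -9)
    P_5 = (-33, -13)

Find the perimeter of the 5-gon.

|P_1P_2| = √((-3)² + (0)²) = √9 = 3
|P_2P_3| = √((-24)² + (7)²) = √625 = 25
|P_3P_4| = √((-8)² + (-15)²) = √289 = 17
|P_4P_5| = √((0)² + (-4)²) = √16 = 4
|P_5P_1| = √((35)² + (12)²) = √1369 = 37
Perimeter = 3 + 25 + 17 + 4 + 37 = 86.

86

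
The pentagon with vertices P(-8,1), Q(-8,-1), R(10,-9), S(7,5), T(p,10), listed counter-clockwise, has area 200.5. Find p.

-10

Write out the shoelace sum; only the two edges meeting at T involve p:
2·Area = [(7·10 − p·5) + (p·1 − (-8)·10)] + 211
       = -4·p + 361 = 401
⇒ p = -10.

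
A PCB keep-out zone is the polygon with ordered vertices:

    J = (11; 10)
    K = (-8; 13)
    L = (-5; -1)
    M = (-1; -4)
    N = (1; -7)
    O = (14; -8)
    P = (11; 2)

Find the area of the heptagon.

310

Cross-terms: 223, 73, 19, 11, 90, 116, 88  ⇒  Σ = 620
Area = |Σ|/2 = 310.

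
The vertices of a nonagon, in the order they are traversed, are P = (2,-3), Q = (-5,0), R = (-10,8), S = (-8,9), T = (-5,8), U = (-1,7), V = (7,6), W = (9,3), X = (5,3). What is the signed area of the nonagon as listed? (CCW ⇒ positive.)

-112

Apply the shoelace formula: 2A = Σ (x_i·y_{i+1} − x_{i+1}·y_i), indices taken mod 9.
Σ = (-15) + (-40) + (-26) + (-19) + (-27) + (-55) + (-33) + (12) + (-21) = -224
Signed area = Σ/2 = -112 (negative ⇒ clockwise traversal).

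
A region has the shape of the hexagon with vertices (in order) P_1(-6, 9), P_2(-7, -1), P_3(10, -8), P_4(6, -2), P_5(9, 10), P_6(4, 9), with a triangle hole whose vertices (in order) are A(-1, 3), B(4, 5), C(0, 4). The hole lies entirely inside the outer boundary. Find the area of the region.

Outer boundary:
P_1→P_2: (-6)(-1) − (-7)(9) = 69
P_2→P_3: (-7)(-8) − (10)(-1) = 66
P_3→P_4: (10)(-2) − (6)(-8) = 28
P_4→P_5: (6)(10) − (9)(-2) = 78
P_5→P_6: (9)(9) − (4)(10) = 41
P_6→P_1: (4)(9) − (-6)(9) = 90
Σ = 372
Area = |Σ|/2 = 186.
Hole:
Apply Gauss's area formula: 2A = Σ (x_i·y_{i+1} − x_{i+1}·y_i), indices taken mod 3.
Σ = (-17) + (16) + (4) = 3
Area = |Σ|/2 = 1.5.
Net area = 186 − 1.5 = 184.5.

184.5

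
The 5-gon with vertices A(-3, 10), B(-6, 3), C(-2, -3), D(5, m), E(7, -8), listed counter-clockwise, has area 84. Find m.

Write out the shoelace sum; only the two edges meeting at D involve m:
2·Area = [((-2)·m − 5·(-3)) + (5·(-8) − 7·m)] + 121
       = -9·m + 96 = 168
⇒ m = -8.

-8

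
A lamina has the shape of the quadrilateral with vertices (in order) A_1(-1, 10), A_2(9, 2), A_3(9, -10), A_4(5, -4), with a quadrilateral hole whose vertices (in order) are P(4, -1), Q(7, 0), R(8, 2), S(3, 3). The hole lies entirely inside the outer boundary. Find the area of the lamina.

Outer boundary:
Σ = (-92) + (-108) + (14) + (46) = -140
Area = |Σ|/2 = 70.
Hole:
Apply the surveyor's formula: 2A = Σ (x_i·y_{i+1} − x_{i+1}·y_i), indices taken mod 4.
Cross-terms: 7, 14, 18, -15  ⇒  Σ = 24
Area = |Σ|/2 = 12.
Net area = 70 − 12 = 58.

58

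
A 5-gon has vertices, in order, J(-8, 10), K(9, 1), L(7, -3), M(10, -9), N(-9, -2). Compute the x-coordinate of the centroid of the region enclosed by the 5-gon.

-83/186

Apply the surveyor's formula. First the cross-terms c_i = x_i·y_{i+1} − x_{i+1}·y_i:
  -98, -34, -33, -101, -106  ⇒  2A = -372, A = -186.
Then Σ (x_i + x_{i+1})·c_i = 498, so x̄ = 498 / (6·(-186)) = -83/186.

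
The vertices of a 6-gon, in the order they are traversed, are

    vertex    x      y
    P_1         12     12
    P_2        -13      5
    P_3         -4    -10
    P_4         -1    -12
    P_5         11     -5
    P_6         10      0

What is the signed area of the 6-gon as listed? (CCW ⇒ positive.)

355.5

Apply the shoelace formula: 2A = Σ (x_i·y_{i+1} − x_{i+1}·y_i), indices taken mod 6.
Σ = (216) + (150) + (38) + (137) + (50) + (120) = 711
Signed area = Σ/2 = 355.5 (positive ⇒ counter-clockwise traversal).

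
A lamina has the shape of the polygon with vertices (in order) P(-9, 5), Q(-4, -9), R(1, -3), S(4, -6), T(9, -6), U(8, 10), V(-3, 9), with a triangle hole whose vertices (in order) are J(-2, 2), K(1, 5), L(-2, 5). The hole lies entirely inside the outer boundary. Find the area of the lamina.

Outer boundary:
Σ = (101) + (21) + (6) + (30) + (138) + (102) + (66) = 464
Area = |Σ|/2 = 232.
Hole:
Apply the shoelace formula: 2A = Σ (x_i·y_{i+1} − x_{i+1}·y_i), indices taken mod 3.
J→K: (-2)(5) − (1)(2) = -12
K→L: (1)(5) − (-2)(5) = 15
L→J: (-2)(2) − (-2)(5) = 6
Σ = 9
Area = |Σ|/2 = 4.5.
Net area = 232 − 4.5 = 227.5.

227.5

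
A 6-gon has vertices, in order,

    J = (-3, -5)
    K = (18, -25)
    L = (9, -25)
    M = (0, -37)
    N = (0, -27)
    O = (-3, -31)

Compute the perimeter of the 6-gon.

|JK| = √((21)² + (-20)²) = √841 = 29
|KL| = √((-9)² + (0)²) = √81 = 9
|LM| = √((-9)² + (-12)²) = √225 = 15
|MN| = √((0)² + (10)²) = √100 = 10
|NO| = √((-3)² + (-4)²) = √25 = 5
|OJ| = √((0)² + (26)²) = √676 = 26
Perimeter = 29 + 9 + 15 + 10 + 5 + 26 = 94.

94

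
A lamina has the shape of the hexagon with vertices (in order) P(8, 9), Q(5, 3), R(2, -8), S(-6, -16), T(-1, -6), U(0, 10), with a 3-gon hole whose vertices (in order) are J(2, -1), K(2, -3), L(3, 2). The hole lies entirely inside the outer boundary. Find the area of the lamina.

Outer boundary:
P→Q: (8)(3) − (5)(9) = -21
Q→R: (5)(-8) − (2)(3) = -46
R→S: (2)(-16) − (-6)(-8) = -80
S→T: (-6)(-6) − (-1)(-16) = 20
T→U: (-1)(10) − (0)(-6) = -10
U→P: (0)(9) − (8)(10) = -80
Σ = -217
Area = |Σ|/2 = 108.5.
Hole:
Cross-terms: -4, 13, -7  ⇒  Σ = 2
Area = |Σ|/2 = 1.
Net area = 108.5 − 1 = 107.5.

107.5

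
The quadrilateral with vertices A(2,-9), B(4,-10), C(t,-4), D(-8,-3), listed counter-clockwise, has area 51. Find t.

8

Write out the shoelace sum; only the two edges meeting at C involve t:
2·Area = [(4·(-4) − t·(-10)) + (t·(-3) − (-8)·(-4))] + 94
       = 7·t + 46 = 102
⇒ t = 8.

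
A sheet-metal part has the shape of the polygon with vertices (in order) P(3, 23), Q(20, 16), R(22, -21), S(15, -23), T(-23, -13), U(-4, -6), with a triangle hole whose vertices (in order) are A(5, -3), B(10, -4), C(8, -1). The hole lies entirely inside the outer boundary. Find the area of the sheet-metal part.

Outer boundary:
Σ = (-412) + (-772) + (-191) + (-724) + (86) + (-74) = -2087
Area = |Σ|/2 = 1043.5.
Hole:
Apply the shoelace formula: 2A = Σ (x_i·y_{i+1} − x_{i+1}·y_i), indices taken mod 3.
A→B: (5)(-4) − (10)(-3) = 10
B→C: (10)(-1) − (8)(-4) = 22
C→A: (8)(-3) − (5)(-1) = -19
Σ = 13
Area = |Σ|/2 = 6.5.
Net area = 1043.5 − 6.5 = 1037.

1037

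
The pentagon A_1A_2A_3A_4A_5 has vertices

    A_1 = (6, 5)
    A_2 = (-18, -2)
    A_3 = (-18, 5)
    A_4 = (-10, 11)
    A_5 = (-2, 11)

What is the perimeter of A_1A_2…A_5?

|A_1A_2| = √((-24)² + (-7)²) = √625 = 25
|A_2A_3| = √((0)² + (7)²) = √49 = 7
|A_3A_4| = √((8)² + (6)²) = √100 = 10
|A_4A_5| = √((8)² + (0)²) = √64 = 8
|A_5A_1| = √((8)² + (-6)²) = √100 = 10
Perimeter = 25 + 7 + 10 + 8 + 10 = 60.

60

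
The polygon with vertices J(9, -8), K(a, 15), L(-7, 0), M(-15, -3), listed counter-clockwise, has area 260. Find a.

Write out the shoelace sum; only the two edges meeting at K involve a:
2·Area = [(9·15 − a·(-8)) + (a·0 − (-7)·15)] + 168
       = 8·a + 408 = 520
⇒ a = 14.

14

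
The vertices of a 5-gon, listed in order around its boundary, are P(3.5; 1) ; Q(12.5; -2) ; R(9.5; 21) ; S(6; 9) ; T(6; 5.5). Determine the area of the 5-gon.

Apply the shoelace formula: 2A = Σ (x_i·y_{i+1} − x_{i+1}·y_i), indices taken mod 5.
Cross-terms: -19.5, 281.5, -40.5, -21, -13.25  ⇒  Σ = 187.25
Area = |Σ|/2 = 93.625.

93.625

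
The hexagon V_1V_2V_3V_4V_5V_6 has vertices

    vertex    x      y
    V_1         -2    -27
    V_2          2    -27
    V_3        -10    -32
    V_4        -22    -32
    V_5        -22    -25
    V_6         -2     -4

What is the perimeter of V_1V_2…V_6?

|V_1V_2| = √((4)² + (0)²) = √16 = 4
|V_2V_3| = √((-12)² + (-5)²) = √169 = 13
|V_3V_4| = √((-12)² + (0)²) = √144 = 12
|V_4V_5| = √((0)² + (7)²) = √49 = 7
|V_5V_6| = √((20)² + (21)²) = √841 = 29
|V_6V_1| = √((0)² + (-23)²) = √529 = 23
Perimeter = 4 + 13 + 12 + 7 + 29 + 23 = 88.

88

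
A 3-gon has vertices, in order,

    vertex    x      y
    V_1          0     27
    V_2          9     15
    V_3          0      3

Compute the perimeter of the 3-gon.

54

|V_1V_2| = √((9)² + (-12)²) = √225 = 15
|V_2V_3| = √((-9)² + (-12)²) = √225 = 15
|V_3V_1| = √((0)² + (24)²) = √576 = 24
Perimeter = 15 + 15 + 24 = 54.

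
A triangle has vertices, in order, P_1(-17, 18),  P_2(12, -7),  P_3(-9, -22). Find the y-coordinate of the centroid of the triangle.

-11/3

Apply the shoelace formula. First the cross-terms c_i = x_i·y_{i+1} − x_{i+1}·y_i:
  -97, -327, -536  ⇒  2A = -960, A = -480.
Then Σ (y_i + y_{i+1})·c_i = 10560, so ȳ = 10560 / (6·(-480)) = -11/3.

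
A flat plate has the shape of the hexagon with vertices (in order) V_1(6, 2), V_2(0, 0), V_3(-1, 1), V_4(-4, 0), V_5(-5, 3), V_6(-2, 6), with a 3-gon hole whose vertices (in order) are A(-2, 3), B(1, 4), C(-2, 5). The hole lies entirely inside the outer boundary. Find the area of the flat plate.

33

Outer boundary:
Apply the shoelace (surveyor's) formula: 2A = Σ (x_i·y_{i+1} − x_{i+1}·y_i), indices taken mod 6.
Σ = (0) + (0) + (4) + (-12) + (-24) + (-40) = -72
Area = |Σ|/2 = 36.
Hole:
Apply the shoelace formula: 2A = Σ (x_i·y_{i+1} − x_{i+1}·y_i), indices taken mod 3.
Cross-terms: -11, 13, 4  ⇒  Σ = 6
Area = |Σ|/2 = 3.
Net area = 36 − 3 = 33.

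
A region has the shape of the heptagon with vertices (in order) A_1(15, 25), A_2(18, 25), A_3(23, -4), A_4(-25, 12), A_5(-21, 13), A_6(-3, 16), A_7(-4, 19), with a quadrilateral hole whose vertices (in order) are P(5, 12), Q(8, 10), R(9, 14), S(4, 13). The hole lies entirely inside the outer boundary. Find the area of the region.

637

Outer boundary:
Apply Gauss's area formula: 2A = Σ (x_i·y_{i+1} − x_{i+1}·y_i), indices taken mod 7.
Σ = (-75) + (-647) + (176) + (-73) + (-297) + (7) + (-385) = -1294
Area = |Σ|/2 = 647.
Hole:
Apply the surveyor's formula: 2A = Σ (x_i·y_{i+1} − x_{i+1}·y_i), indices taken mod 4.
Cross-terms: -46, 22, 61, -17  ⇒  Σ = 20
Area = |Σ|/2 = 10.
Net area = 647 − 10 = 637.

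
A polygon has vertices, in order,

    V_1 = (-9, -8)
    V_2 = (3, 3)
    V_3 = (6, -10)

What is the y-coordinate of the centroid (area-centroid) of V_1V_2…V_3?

Apply the shoelace (surveyor's) formula. First the cross-terms c_i = x_i·y_{i+1} − x_{i+1}·y_i:
  -3, -48, -138  ⇒  2A = -189, A = -94.5.
Then Σ (y_i + y_{i+1})·c_i = 2835, so ȳ = 2835 / (6·(-94.5)) = -5.

-5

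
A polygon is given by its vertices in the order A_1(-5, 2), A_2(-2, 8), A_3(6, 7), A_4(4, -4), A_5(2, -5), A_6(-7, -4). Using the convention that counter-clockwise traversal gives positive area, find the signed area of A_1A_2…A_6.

-119.5

Σ = (-36) + (-62) + (-52) + (-12) + (-43) + (-34) = -239
Signed area = Σ/2 = -119.5 (negative ⇒ clockwise traversal).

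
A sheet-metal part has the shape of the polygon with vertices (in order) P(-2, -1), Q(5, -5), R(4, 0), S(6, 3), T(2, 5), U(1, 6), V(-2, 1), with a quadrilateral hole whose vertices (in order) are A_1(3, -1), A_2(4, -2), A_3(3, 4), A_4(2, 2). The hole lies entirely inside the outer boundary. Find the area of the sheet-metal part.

42.5

Outer boundary:
Σ = (15) + (20) + (12) + (24) + (7) + (13) + (4) = 95
Area = |Σ|/2 = 47.5.
Hole:
Apply the shoelace formula: 2A = Σ (x_i·y_{i+1} − x_{i+1}·y_i), indices taken mod 4.
Cross-terms: -2, 22, -2, -8  ⇒  Σ = 10
Area = |Σ|/2 = 5.
Net area = 47.5 − 5 = 42.5.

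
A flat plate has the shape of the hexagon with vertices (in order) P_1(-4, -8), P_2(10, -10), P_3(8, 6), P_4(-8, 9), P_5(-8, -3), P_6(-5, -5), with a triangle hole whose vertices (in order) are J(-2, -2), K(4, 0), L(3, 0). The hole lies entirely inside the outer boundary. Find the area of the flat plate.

259.5

Outer boundary:
P_1→P_2: (-4)(-10) − (10)(-8) = 120
P_2→P_3: (10)(6) − (8)(-10) = 140
P_3→P_4: (8)(9) − (-8)(6) = 120
P_4→P_5: (-8)(-3) − (-8)(9) = 96
P_5→P_6: (-8)(-5) − (-5)(-3) = 25
P_6→P_1: (-5)(-8) − (-4)(-5) = 20
Σ = 521
Area = |Σ|/2 = 260.5.
Hole:
Apply the shoelace formula: 2A = Σ (x_i·y_{i+1} − x_{i+1}·y_i), indices taken mod 3.
Cross-terms: 8, 0, -6  ⇒  Σ = 2
Area = |Σ|/2 = 1.
Net area = 260.5 − 1 = 259.5.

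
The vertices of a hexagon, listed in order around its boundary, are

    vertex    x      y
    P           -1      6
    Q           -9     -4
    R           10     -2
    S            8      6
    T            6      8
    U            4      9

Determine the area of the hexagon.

137.5

Apply the shoelace (surveyor's) formula: 2A = Σ (x_i·y_{i+1} − x_{i+1}·y_i), indices taken mod 6.
Cross-terms: 58, 58, 76, 28, 22, 33  ⇒  Σ = 275
Area = |Σ|/2 = 137.5.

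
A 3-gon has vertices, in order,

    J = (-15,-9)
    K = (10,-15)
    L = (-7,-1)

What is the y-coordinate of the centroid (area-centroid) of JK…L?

Apply Gauss's area formula. First the cross-terms c_i = x_i·y_{i+1} − x_{i+1}·y_i:
  315, -115, 48  ⇒  2A = 248, A = 124.
Then Σ (y_i + y_{i+1})·c_i = -6200, so ȳ = -6200 / (6·124) = -25/3.

-25/3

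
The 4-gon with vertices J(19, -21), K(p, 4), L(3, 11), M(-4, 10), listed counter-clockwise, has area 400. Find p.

Write out the shoelace sum; only the two edges meeting at K involve p:
2·Area = [(19·4 − p·(-21)) + (p·11 − 3·4)] + -32
       = 32·p + 32 = 800
⇒ p = 24.

24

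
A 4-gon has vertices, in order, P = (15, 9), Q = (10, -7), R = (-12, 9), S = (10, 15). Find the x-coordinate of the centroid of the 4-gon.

Apply the surveyor's formula. First the cross-terms c_i = x_i·y_{i+1} − x_{i+1}·y_i:
  -195, 6, -270, -135  ⇒  2A = -594, A = -297.
Then Σ (x_i + x_{i+1})·c_i = -7722, so x̄ = -7722 / (6·(-297)) = 13/3.

13/3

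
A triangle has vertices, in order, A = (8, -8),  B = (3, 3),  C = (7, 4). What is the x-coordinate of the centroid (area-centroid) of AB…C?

Apply the surveyor's formula. First the cross-terms c_i = x_i·y_{i+1} − x_{i+1}·y_i:
  48, -9, -88  ⇒  2A = -49, A = -24.5.
Then Σ (x_i + x_{i+1})·c_i = -882, so x̄ = -882 / (6·(-24.5)) = 6.

6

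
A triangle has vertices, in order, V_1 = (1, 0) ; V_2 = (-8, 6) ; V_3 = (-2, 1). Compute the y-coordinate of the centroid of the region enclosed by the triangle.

Apply Gauss's area formula. First the cross-terms c_i = x_i·y_{i+1} − x_{i+1}·y_i:
  6, 4, -1  ⇒  2A = 9, A = 4.5.
Then Σ (y_i + y_{i+1})·c_i = 63, so ȳ = 63 / (6·4.5) = 7/3.

7/3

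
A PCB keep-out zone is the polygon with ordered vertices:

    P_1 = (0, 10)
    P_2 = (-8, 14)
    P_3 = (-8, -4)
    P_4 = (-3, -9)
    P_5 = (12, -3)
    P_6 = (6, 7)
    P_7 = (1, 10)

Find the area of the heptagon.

Apply Gauss's area formula: 2A = Σ (x_i·y_{i+1} − x_{i+1}·y_i), indices taken mod 7.
Σ = (80) + (144) + (60) + (117) + (102) + (53) + (10) = 566
Area = |Σ|/2 = 283.

283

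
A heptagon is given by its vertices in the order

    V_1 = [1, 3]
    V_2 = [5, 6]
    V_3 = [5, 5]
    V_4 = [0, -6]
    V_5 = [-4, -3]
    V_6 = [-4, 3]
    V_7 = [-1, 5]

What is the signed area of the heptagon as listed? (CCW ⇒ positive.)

V_1→V_2: (1)(6) − (5)(3) = -9
V_2→V_3: (5)(5) − (5)(6) = -5
V_3→V_4: (5)(-6) − (0)(5) = -30
V_4→V_5: (0)(-3) − (-4)(-6) = -24
V_5→V_6: (-4)(3) − (-4)(-3) = -24
V_6→V_7: (-4)(5) − (-1)(3) = -17
V_7→V_1: (-1)(3) − (1)(5) = -8
Σ = -117
Signed area = Σ/2 = -58.5 (negative ⇒ clockwise traversal).

-58.5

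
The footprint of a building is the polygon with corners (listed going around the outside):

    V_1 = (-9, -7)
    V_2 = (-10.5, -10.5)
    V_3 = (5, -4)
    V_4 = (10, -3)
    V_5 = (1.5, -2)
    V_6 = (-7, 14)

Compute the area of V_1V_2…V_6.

153.5

Apply Gauss's area formula: 2A = Σ (x_i·y_{i+1} − x_{i+1}·y_i), indices taken mod 6.
V_1→V_2: (-9)(-10.5) − (-10.5)(-7) = 21
V_2→V_3: (-10.5)(-4) − (5)(-10.5) = 94.5
V_3→V_4: (5)(-3) − (10)(-4) = 25
V_4→V_5: (10)(-2) − (1.5)(-3) = -15.5
V_5→V_6: (1.5)(14) − (-7)(-2) = 7
V_6→V_1: (-7)(-7) − (-9)(14) = 175
Σ = 307
Area = |Σ|/2 = 153.5.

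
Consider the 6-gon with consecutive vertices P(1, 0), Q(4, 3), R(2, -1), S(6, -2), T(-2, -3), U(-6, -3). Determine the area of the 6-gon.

18

Apply the surveyor's formula: 2A = Σ (x_i·y_{i+1} − x_{i+1}·y_i), indices taken mod 6.
Σ = (3) + (-10) + (2) + (-22) + (-12) + (3) = -36
Area = |Σ|/2 = 18.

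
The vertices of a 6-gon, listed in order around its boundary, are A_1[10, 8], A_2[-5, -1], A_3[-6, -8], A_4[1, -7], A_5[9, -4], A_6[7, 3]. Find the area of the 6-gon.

Σ = (30) + (34) + (50) + (59) + (55) + (26) = 254
Area = |Σ|/2 = 127.

127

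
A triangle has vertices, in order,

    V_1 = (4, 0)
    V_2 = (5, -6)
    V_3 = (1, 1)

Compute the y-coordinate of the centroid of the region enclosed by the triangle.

-5/3

Apply the shoelace (surveyor's) formula. First the cross-terms c_i = x_i·y_{i+1} − x_{i+1}·y_i:
  -24, 11, -4  ⇒  2A = -17, A = -8.5.
Then Σ (y_i + y_{i+1})·c_i = 85, so ȳ = 85 / (6·(-8.5)) = -5/3.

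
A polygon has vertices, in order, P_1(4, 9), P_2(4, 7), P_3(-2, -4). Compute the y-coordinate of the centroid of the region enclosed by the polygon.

Apply the shoelace (surveyor's) formula. First the cross-terms c_i = x_i·y_{i+1} − x_{i+1}·y_i:
  -8, -2, -2  ⇒  2A = -12, A = -6.
Then Σ (y_i + y_{i+1})·c_i = -144, so ȳ = -144 / (6·(-6)) = 4.

4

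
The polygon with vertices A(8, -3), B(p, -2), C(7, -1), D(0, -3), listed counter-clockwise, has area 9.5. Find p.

The doubled signed area Σ (x_i y_{i+1} − x_{i+1} y_i) is linear in p.
With p=0 it equals 1; the coefficient of p is 2 (from the two edges through B).
So 2·p + 1 = 2·9.5 = 19 ⇒ p = 9.

9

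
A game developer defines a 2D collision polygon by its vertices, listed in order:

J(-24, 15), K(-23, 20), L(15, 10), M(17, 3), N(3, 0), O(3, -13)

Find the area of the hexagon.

Σ = (-135) + (-530) + (-125) + (-9) + (-39) + (-267) = -1105
Area = |Σ|/2 = 552.5.

552.5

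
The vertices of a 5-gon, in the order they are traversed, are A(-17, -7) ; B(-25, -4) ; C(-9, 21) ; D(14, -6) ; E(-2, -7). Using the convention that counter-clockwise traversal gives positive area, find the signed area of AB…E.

-561.5

Apply the shoelace formula: 2A = Σ (x_i·y_{i+1} − x_{i+1}·y_i), indices taken mod 5.
Cross-terms: -107, -561, -240, -110, -105  ⇒  Σ = -1123
Signed area = Σ/2 = -561.5 (negative ⇒ clockwise traversal).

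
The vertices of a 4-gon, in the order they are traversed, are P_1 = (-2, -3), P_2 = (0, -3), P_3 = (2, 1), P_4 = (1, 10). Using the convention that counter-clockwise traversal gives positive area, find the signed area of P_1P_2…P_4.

24

Cross-terms: 6, 6, 19, 17  ⇒  Σ = 48
Signed area = Σ/2 = 24 (positive ⇒ counter-clockwise traversal).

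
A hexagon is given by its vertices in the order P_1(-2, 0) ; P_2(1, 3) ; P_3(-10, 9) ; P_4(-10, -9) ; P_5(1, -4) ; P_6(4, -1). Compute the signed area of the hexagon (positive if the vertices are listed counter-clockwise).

137.5

P_1→P_2: (-2)(3) − (1)(0) = -6
P_2→P_3: (1)(9) − (-10)(3) = 39
P_3→P_4: (-10)(-9) − (-10)(9) = 180
P_4→P_5: (-10)(-4) − (1)(-9) = 49
P_5→P_6: (1)(-1) − (4)(-4) = 15
P_6→P_1: (4)(0) − (-2)(-1) = -2
Σ = 275
Signed area = Σ/2 = 137.5 (positive ⇒ counter-clockwise traversal).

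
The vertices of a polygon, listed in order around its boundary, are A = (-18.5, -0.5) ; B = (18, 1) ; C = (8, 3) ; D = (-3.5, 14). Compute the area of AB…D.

209.875

Apply the shoelace formula: 2A = Σ (x_i·y_{i+1} − x_{i+1}·y_i), indices taken mod 4.
Cross-terms: -9.5, 46, 122.5, 260.75  ⇒  Σ = 419.75
Area = |Σ|/2 = 209.875.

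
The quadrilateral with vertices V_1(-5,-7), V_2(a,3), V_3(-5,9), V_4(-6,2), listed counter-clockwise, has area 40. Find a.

The doubled signed area Σ (x_i y_{i+1} − x_{i+1} y_i) is linear in a.
With a=0 it equals 96; the coefficient of a is 16 (from the two edges through V_2).
So 16·a + 96 = 2·40 = 80 ⇒ a = -1.

-1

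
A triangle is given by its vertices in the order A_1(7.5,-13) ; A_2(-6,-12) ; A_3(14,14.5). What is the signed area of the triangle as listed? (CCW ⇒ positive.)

Σ = (-168) + (81) + (-290.75) = -377.75
Signed area = Σ/2 = -188.875 (negative ⇒ clockwise traversal).

-188.875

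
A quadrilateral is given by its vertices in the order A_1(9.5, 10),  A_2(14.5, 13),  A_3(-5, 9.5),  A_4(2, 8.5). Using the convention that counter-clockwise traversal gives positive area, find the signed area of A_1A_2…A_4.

Apply the shoelace (surveyor's) formula: 2A = Σ (x_i·y_{i+1} − x_{i+1}·y_i), indices taken mod 4.
Cross-terms: -21.5, 202.75, -61.5, -60.75  ⇒  Σ = 59
Signed area = Σ/2 = 29.5 (positive ⇒ counter-clockwise traversal).

29.5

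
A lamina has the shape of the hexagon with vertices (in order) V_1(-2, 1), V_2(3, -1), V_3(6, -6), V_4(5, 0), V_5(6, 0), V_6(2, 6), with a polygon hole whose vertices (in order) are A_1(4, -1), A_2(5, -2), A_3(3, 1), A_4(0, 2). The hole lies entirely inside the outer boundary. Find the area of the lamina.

Outer boundary:
Cross-terms: -1, -12, 30, 0, 36, 14  ⇒  Σ = 67
Area = |Σ|/2 = 33.5.
Hole:
Apply the surveyor's formula: 2A = Σ (x_i·y_{i+1} − x_{i+1}·y_i), indices taken mod 4.
Σ = (-3) + (11) + (6) + (-8) = 6
Area = |Σ|/2 = 3.
Net area = 33.5 − 3 = 30.5.

30.5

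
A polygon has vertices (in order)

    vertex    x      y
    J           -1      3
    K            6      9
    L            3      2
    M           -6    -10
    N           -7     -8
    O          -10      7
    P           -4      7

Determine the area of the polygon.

129

Apply the shoelace formula: 2A = Σ (x_i·y_{i+1} − x_{i+1}·y_i), indices taken mod 7.
Cross-terms: -27, -15, -18, -22, -129, -42, -5  ⇒  Σ = -258
Area = |Σ|/2 = 129.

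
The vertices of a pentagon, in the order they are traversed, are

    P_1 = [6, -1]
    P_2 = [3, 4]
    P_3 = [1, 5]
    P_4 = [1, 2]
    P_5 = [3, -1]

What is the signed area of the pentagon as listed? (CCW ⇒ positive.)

15.5

P_1→P_2: (6)(4) − (3)(-1) = 27
P_2→P_3: (3)(5) − (1)(4) = 11
P_3→P_4: (1)(2) − (1)(5) = -3
P_4→P_5: (1)(-1) − (3)(2) = -7
P_5→P_1: (3)(-1) − (6)(-1) = 3
Σ = 31
Signed area = Σ/2 = 15.5 (positive ⇒ counter-clockwise traversal).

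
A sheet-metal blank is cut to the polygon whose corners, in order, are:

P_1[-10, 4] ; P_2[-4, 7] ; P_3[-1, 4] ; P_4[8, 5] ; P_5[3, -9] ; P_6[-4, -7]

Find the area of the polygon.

165

Apply the shoelace formula: 2A = Σ (x_i·y_{i+1} − x_{i+1}·y_i), indices taken mod 6.
Σ = (-54) + (-9) + (-37) + (-87) + (-57) + (-86) = -330
Area = |Σ|/2 = 165.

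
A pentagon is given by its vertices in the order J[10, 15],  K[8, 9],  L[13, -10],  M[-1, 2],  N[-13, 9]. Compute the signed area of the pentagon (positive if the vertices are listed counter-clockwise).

-239.5

Apply the shoelace (surveyor's) formula: 2A = Σ (x_i·y_{i+1} − x_{i+1}·y_i), indices taken mod 5.
Cross-terms: -30, -197, 16, 17, -285  ⇒  Σ = -479
Signed area = Σ/2 = -239.5 (negative ⇒ clockwise traversal).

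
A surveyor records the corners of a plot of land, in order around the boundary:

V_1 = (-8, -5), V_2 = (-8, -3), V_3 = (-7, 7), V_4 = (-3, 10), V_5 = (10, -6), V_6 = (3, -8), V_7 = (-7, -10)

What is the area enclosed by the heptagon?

208.5

Apply the surveyor's formula: 2A = Σ (x_i·y_{i+1} − x_{i+1}·y_i), indices taken mod 7.
V_1→V_2: (-8)(-3) − (-8)(-5) = -16
V_2→V_3: (-8)(7) − (-7)(-3) = -77
V_3→V_4: (-7)(10) − (-3)(7) = -49
V_4→V_5: (-3)(-6) − (10)(10) = -82
V_5→V_6: (10)(-8) − (3)(-6) = -62
V_6→V_7: (3)(-10) − (-7)(-8) = -86
V_7→V_1: (-7)(-5) − (-8)(-10) = -45
Σ = -417
Area = |Σ|/2 = 208.5.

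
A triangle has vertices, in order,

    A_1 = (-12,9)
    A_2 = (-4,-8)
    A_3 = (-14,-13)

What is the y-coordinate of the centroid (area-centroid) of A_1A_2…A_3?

-4

Apply the shoelace formula. First the cross-terms c_i = x_i·y_{i+1} − x_{i+1}·y_i:
  132, -60, -282  ⇒  2A = -210, A = -105.
Then Σ (y_i + y_{i+1})·c_i = 2520, so ȳ = 2520 / (6·(-105)) = -4.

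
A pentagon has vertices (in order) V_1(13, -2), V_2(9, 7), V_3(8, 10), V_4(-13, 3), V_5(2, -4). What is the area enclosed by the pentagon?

195.5

Apply the shoelace formula: 2A = Σ (x_i·y_{i+1} − x_{i+1}·y_i), indices taken mod 5.
V_1→V_2: (13)(7) − (9)(-2) = 109
V_2→V_3: (9)(10) − (8)(7) = 34
V_3→V_4: (8)(3) − (-13)(10) = 154
V_4→V_5: (-13)(-4) − (2)(3) = 46
V_5→V_1: (2)(-2) − (13)(-4) = 48
Σ = 391
Area = |Σ|/2 = 195.5.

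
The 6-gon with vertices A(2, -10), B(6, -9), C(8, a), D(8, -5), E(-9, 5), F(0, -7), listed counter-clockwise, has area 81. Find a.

Write out the shoelace sum; only the two edges meeting at C involve a:
2·Area = [(6·a − 8·(-9)) + (8·(-5) − 8·a)] + 114
       = -2·a + 146 = 162
⇒ a = -8.

-8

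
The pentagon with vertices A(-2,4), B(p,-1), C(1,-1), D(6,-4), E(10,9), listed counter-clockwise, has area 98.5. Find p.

-8

Write out the shoelace sum; only the two edges meeting at B involve p:
2·Area = [((-2)·(-1) − p·4) + (p·(-1) − 1·(-1))] + 154
       = -5·p + 157 = 197
⇒ p = -8.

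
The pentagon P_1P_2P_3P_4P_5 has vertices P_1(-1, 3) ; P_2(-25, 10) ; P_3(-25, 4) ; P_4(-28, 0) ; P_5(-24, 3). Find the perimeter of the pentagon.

|P_1P_2| = √((-24)² + (7)²) = √625 = 25
|P_2P_3| = √((0)² + (-6)²) = √36 = 6
|P_3P_4| = √((-3)² + (-4)²) = √25 = 5
|P_4P_5| = √((4)² + (3)²) = √25 = 5
|P_5P_1| = √((23)² + (0)²) = √529 = 23
Perimeter = 25 + 6 + 5 + 5 + 23 = 64.

64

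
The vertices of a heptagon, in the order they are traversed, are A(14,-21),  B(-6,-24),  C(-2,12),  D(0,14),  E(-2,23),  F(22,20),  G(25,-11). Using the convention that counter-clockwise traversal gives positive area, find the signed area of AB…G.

Apply the shoelace (surveyor's) formula: 2A = Σ (x_i·y_{i+1} − x_{i+1}·y_i), indices taken mod 7.
A→B: (14)(-24) − (-6)(-21) = -462
B→C: (-6)(12) − (-2)(-24) = -120
C→D: (-2)(14) − (0)(12) = -28
D→E: (0)(23) − (-2)(14) = 28
E→F: (-2)(20) − (22)(23) = -546
F→G: (22)(-11) − (25)(20) = -742
G→A: (25)(-21) − (14)(-11) = -371
Σ = -2241
Signed area = Σ/2 = -1120.5 (negative ⇒ clockwise traversal).

-1120.5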